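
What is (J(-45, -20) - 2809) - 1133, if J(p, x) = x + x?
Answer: -3982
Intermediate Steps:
J(p, x) = 2*x
(J(-45, -20) - 2809) - 1133 = (2*(-20) - 2809) - 1133 = (-40 - 2809) - 1133 = -2849 - 1133 = -3982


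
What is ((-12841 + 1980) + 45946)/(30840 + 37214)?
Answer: 35085/68054 ≈ 0.51555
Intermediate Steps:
((-12841 + 1980) + 45946)/(30840 + 37214) = (-10861 + 45946)/68054 = 35085*(1/68054) = 35085/68054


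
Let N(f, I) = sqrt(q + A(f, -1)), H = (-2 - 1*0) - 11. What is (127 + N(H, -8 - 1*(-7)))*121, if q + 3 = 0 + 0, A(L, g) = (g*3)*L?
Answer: 16093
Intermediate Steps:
A(L, g) = 3*L*g (A(L, g) = (3*g)*L = 3*L*g)
H = -13 (H = (-2 + 0) - 11 = -2 - 11 = -13)
q = -3 (q = -3 + (0 + 0) = -3 + 0 = -3)
N(f, I) = sqrt(-3 - 3*f) (N(f, I) = sqrt(-3 + 3*f*(-1)) = sqrt(-3 - 3*f))
(127 + N(H, -8 - 1*(-7)))*121 = (127 + sqrt(-3 - 3*(-13)))*121 = (127 + sqrt(-3 + 39))*121 = (127 + sqrt(36))*121 = (127 + 6)*121 = 133*121 = 16093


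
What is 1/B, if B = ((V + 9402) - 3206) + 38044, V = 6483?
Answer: 1/50723 ≈ 1.9715e-5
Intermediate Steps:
B = 50723 (B = ((6483 + 9402) - 3206) + 38044 = (15885 - 3206) + 38044 = 12679 + 38044 = 50723)
1/B = 1/50723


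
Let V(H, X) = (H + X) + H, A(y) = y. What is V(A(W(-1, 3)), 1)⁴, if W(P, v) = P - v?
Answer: 2401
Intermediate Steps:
V(H, X) = X + 2*H
V(A(W(-1, 3)), 1)⁴ = (1 + 2*(-1 - 1*3))⁴ = (1 + 2*(-1 - 3))⁴ = (1 + 2*(-4))⁴ = (1 - 8)⁴ = (-7)⁴ = 2401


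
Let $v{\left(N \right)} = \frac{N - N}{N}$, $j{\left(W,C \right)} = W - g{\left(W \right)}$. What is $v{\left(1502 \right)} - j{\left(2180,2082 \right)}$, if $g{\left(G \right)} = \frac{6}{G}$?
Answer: $- \frac{2376197}{1090} \approx -2180.0$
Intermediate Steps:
$j{\left(W,C \right)} = W - \frac{6}{W}$
$v{\left(N \right)} = 0$ ($v{\left(N \right)} = \frac{0}{N} = 0$)
$v{\left(1502 \right)} - j{\left(2180,2082 \right)} = 0 - \left(2180 - \frac{6}{2180}\right) = 0 - \left(2180 - \frac{3}{1090}\right) = 0 - \frac{2376197}{1090} = - \frac{2376197}{1090}$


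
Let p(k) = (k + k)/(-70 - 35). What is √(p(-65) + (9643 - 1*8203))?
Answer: √635586/21 ≈ 37.964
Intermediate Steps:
p(k) = -2*k/105 (p(k) = (2*k)/(-105) = (2*k)*(-1/105) = -2*k/105)
√(p(-65) + (9643 - 1*8203)) = √(-2/105*(-65) + (9643 - 1*8203)) = √(26/21 + (9643 - 8203)) = √(26/21 + 1440) = √(30266/21) = √635586/21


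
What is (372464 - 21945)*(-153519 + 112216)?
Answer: -14477486257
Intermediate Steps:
(372464 - 21945)*(-153519 + 112216) = 350519*(-41303) = -14477486257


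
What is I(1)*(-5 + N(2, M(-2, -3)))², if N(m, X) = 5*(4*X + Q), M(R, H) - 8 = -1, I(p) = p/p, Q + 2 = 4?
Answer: 21025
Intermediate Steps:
Q = 2 (Q = -2 + 4 = 2)
I(p) = 1
M(R, H) = 7 (M(R, H) = 8 - 1 = 7)
N(m, X) = 10 + 20*X (N(m, X) = 5*(4*X + 2) = 5*(2 + 4*X) = 10 + 20*X)
I(1)*(-5 + N(2, M(-2, -3)))² = 1*(-5 + (10 + 20*7))² = 1*(-5 + (10 + 140))² = 1*(-5 + 150)² = 1*145² = 1*21025 = 21025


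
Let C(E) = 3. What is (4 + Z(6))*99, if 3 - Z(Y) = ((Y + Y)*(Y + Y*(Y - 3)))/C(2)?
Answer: -8811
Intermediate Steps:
Z(Y) = 3 - 2*Y*(Y + Y*(-3 + Y))/3 (Z(Y) = 3 - (Y + Y)*(Y + Y*(Y - 3))/3 = 3 - (2*Y)*(Y + Y*(-3 + Y))/3 = 3 - 2*Y*(Y + Y*(-3 + Y))/3)
(4 + Z(6))*99 = (4 + (3 - ⅔*6³ + (4/3)*6²))*99 = (4 + (3 - ⅔*216 + (4/3)*36))*99 = (4 + (3 - 144 + 48))*99 = (4 - 93)*99 = -89*99 = -8811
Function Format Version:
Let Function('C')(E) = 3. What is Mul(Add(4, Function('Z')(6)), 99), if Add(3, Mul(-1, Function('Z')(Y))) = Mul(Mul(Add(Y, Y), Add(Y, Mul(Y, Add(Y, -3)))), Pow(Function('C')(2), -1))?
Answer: -8811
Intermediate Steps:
Function('Z')(Y) = Add(3, Mul(Rational(-2, 3), Y, Add(Y, Mul(Y, Add(-3, Y))))) (Function('Z')(Y) = Add(3, Mul(-1, Mul(Mul(Add(Y, Y), Add(Y, Mul(Y, Add(Y, -3)))), Pow(3, -1)))) = Add(3, Mul(-1, Mul(Mul(Mul(2, Y), Add(Y, Mul(Y, Add(-3, Y)))), Rational(1, 3)))) = Add(3, Mul(-1, Mul(Mul(2, Y, Add(Y, Mul(Y, Add(-3, Y)))), Rational(1, 3)))) = Add(3, Mul(-1, Mul(Rational(2, 3), Y, Add(Y, Mul(Y, Add(-3, Y)))))) = Add(3, Mul(Rational(-2, 3), Y, Add(Y, Mul(Y, Add(-3, Y))))))
Mul(Add(4, Function('Z')(6)), 99) = Mul(Add(4, Add(3, Mul(Rational(-2, 3), Pow(6, 3)), Mul(Rational(4, 3), Pow(6, 2)))), 99) = Mul(Add(4, Add(3, Mul(Rational(-2, 3), 216), Mul(Rational(4, 3), 36))), 99) = Mul(Add(4, Add(3, -144, 48)), 99) = Mul(Add(4, -93), 99) = Mul(-89, 99) = -8811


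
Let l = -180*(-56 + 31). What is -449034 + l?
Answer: -444534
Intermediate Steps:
l = 4500 (l = -180*(-25) = 4500)
-449034 + l = -449034 + 4500 = -444534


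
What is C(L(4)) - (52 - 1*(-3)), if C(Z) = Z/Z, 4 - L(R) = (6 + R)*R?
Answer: -54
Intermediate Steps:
L(R) = 4 - R*(6 + R) (L(R) = 4 - (6 + R)*R = 4 - R*(6 + R))
C(Z) = 1
C(L(4)) - (52 - 1*(-3)) = 1 - (52 - 1*(-3)) = 1 - (52 + 3) = 1 - 1*55 = 1 - 55 = -54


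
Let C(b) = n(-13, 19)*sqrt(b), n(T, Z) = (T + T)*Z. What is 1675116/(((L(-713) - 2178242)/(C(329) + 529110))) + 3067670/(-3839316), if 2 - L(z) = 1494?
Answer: -9147504435898645/22496472102 + 4448964*sqrt(329)/11719 ≈ -3.9973e+5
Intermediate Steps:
n(T, Z) = 2*T*Z (n(T, Z) = (2*T)*Z = 2*T*Z)
L(z) = -1492 (L(z) = 2 - 1*1494 = 2 - 1494 = -1492)
C(b) = -494*sqrt(b) (C(b) = (2*(-13)*19)*sqrt(b) = -494*sqrt(b))
1675116/(((L(-713) - 2178242)/(C(329) + 529110))) + 3067670/(-3839316) = 1675116/(((-1492 - 2178242)/(-494*sqrt(329) + 529110))) + 3067670/(-3839316) = 1675116/((-2179734/(529110 - 494*sqrt(329)))) + 3067670*(-1/3839316) = 1675116*(-88185/363289 + 247*sqrt(329)/1089867) - 1533835/1919658 = (-4765164660/11719 + 4448964*sqrt(329)/11719) - 1533835/1919658 = -9147504435898645/22496472102 + 4448964*sqrt(329)/11719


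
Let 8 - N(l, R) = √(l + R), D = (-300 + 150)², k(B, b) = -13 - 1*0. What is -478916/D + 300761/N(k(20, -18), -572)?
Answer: 13456540879/3650625 + 902283*I*√65/649 ≈ 3686.1 + 11209.0*I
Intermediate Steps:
k(B, b) = -13 (k(B, b) = -13 + 0 = -13)
D = 22500 (D = (-150)² = 22500)
N(l, R) = 8 - √(R + l) (N(l, R) = 8 - √(l + R) = 8 - √(R + l))
-478916/D + 300761/N(k(20, -18), -572) = -478916/22500 + 300761/(8 - √(-572 - 13)) = -478916*1/22500 + 300761/(8 - √(-585)) = -119729/5625 + 300761/(8 - 3*I*√65)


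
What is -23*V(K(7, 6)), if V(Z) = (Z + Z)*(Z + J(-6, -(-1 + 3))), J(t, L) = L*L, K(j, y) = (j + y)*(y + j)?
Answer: -1344902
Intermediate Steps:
K(j, y) = (j + y)**2 (K(j, y) = (j + y)*(j + y) = (j + y)**2)
J(t, L) = L**2
V(Z) = 2*Z*(4 + Z) (V(Z) = (Z + Z)*(Z + (-(-1 + 3))**2) = (2*Z)*(Z + (-1*2)**2) = (2*Z)*(Z + (-2)**2) = (2*Z)*(Z + 4) = (2*Z)*(4 + Z) = 2*Z*(4 + Z))
-23*V(K(7, 6)) = -46*(7 + 6)**2*(4 + (7 + 6)**2) = -46*13**2*(4 + 13**2) = -46*169*(4 + 169) = -46*169*173 = -23*58474 = -1344902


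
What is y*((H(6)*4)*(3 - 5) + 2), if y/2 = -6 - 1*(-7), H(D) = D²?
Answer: -572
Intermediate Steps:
y = 2 (y = 2*(-6 - 1*(-7)) = 2*(-6 + 7) = 2*1 = 2)
y*((H(6)*4)*(3 - 5) + 2) = 2*((6²*4)*(3 - 5) + 2) = 2*((36*4)*(-2) + 2) = 2*(144*(-2) + 2) = 2*(-288 + 2) = 2*(-286) = -572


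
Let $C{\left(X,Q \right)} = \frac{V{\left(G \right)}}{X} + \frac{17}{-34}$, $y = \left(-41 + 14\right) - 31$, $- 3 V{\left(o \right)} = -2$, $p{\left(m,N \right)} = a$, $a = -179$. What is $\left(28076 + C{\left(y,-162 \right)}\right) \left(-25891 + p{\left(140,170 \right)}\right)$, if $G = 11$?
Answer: $- \frac{21225911575}{29} \approx -7.3193 \cdot 10^{8}$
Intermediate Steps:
$p{\left(m,N \right)} = -179$
$V{\left(o \right)} = \frac{2}{3}$ ($V{\left(o \right)} = \left(- \frac{1}{3}\right) \left(-2\right) = \frac{2}{3}$)
$y = -58$ ($y = -27 - 31 = -58$)
$C{\left(X,Q \right)} = - \frac{1}{2} + \frac{2}{3 X}$ ($C{\left(X,Q \right)} = \frac{2}{3 X} + \frac{17}{-34} = \frac{2}{3 X} + 17 \left(- \frac{1}{34}\right) = \frac{2}{3 X} - \frac{1}{2} = - \frac{1}{2} + \frac{2}{3 X}$)
$\left(28076 + C{\left(y,-162 \right)}\right) \left(-25891 + p{\left(140,170 \right)}\right) = \left(28076 + \frac{4 - -174}{6 \left(-58\right)}\right) \left(-25891 - 179\right) = \left(28076 + \frac{1}{6} \left(- \frac{1}{58}\right) \left(4 + 174\right)\right) \left(-26070\right) = \left(28076 + \frac{1}{6} \left(- \frac{1}{58}\right) 178\right) \left(-26070\right) = \left(28076 - \frac{89}{174}\right) \left(-26070\right) = \frac{4885135}{174} \left(-26070\right) = - \frac{21225911575}{29}$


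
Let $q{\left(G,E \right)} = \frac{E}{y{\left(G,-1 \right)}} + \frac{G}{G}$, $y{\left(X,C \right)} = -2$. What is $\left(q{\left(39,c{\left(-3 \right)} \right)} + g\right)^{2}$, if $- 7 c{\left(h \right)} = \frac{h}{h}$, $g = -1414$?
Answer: $\frac{391287961}{196} \approx 1.9964 \cdot 10^{6}$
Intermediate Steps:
$c{\left(h \right)} = - \frac{1}{7}$ ($c{\left(h \right)} = - \frac{h \frac{1}{h}}{7} = \left(- \frac{1}{7}\right) 1 = - \frac{1}{7}$)
$q{\left(G,E \right)} = 1 - \frac{E}{2}$ ($q{\left(G,E \right)} = \frac{E}{-2} + \frac{G}{G} = E \left(- \frac{1}{2}\right) + 1 = - \frac{E}{2} + 1 = 1 - \frac{E}{2}$)
$\left(q{\left(39,c{\left(-3 \right)} \right)} + g\right)^{2} = \left(\left(1 - - \frac{1}{14}\right) - 1414\right)^{2} = \left(\left(1 + \frac{1}{14}\right) - 1414\right)^{2} = \left(\frac{15}{14} - 1414\right)^{2} = \left(- \frac{19781}{14}\right)^{2} = \frac{391287961}{196}$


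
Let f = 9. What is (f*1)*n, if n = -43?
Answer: -387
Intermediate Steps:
(f*1)*n = (9*1)*(-43) = 9*(-43) = -387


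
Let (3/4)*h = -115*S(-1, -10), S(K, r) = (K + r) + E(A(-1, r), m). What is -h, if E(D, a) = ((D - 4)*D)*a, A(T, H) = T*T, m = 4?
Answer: -10580/3 ≈ -3526.7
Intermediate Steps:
A(T, H) = T²
E(D, a) = D*a*(-4 + D) (E(D, a) = ((-4 + D)*D)*a = (D*(-4 + D))*a = D*a*(-4 + D))
S(K, r) = -12 + K + r (S(K, r) = (K + r) + (-1)²*4*(-4 + (-1)²) = (K + r) + 1*4*(-4 + 1) = (K + r) + 1*4*(-3) = (K + r) - 12 = -12 + K + r)
h = 10580/3 (h = 4*(-115*(-12 - 1 - 10))/3 = 4*(-115*(-23))/3 = (4/3)*2645 = 10580/3 ≈ 3526.7)
-h = -1*10580/3 = -10580/3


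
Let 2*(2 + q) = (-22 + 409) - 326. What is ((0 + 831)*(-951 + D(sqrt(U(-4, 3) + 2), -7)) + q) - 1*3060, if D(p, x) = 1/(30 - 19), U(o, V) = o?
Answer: -17451213/22 ≈ -7.9324e+5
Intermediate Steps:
D(p, x) = 1/11
q = 57/2 (q = -2 + ((-22 + 409) - 326)/2 = -2 + (387 - 326)/2 = -2 + (1/2)*61 = -2 + 61/2 = 57/2 ≈ 28.500)
((0 + 831)*(-951 + D(sqrt(U(-4, 3) + 2), -7)) + q) - 1*3060 = ((0 + 831)*(-951 + 1/11) + 57/2) - 1*3060 = (831*(-10460/11) + 57/2) - 3060 = (-8692260/11 + 57/2) - 3060 = -17383893/22 - 3060 = -17451213/22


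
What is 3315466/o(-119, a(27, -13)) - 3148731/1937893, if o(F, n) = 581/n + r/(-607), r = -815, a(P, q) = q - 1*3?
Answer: -62400847639739593/658160785911 ≈ -94811.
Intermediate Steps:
a(P, q) = -3 + q (a(P, q) = q - 3 = -3 + q)
o(F, n) = 815/607 + 581/n (o(F, n) = 581/n - 815/(-607) = 581/n - 815*(-1/607) = 581/n + 815/607 = 815/607 + 581/n)
3315466/o(-119, a(27, -13)) - 3148731/1937893 = 3315466/(815/607 + 581/(-3 - 13)) - 3148731/1937893 = 3315466/(815/607 + 581/(-16)) - 3148731*1/1937893 = 3315466/(815/607 + 581*(-1/16)) - 3148731/1937893 = 3315466/(815/607 - 581/16) - 3148731/1937893 = 3315466/(-339627/9712) - 3148731/1937893 = 3315466*(-9712/339627) - 3148731/1937893 = -32199805792/339627 - 3148731/1937893 = -62400847639739593/658160785911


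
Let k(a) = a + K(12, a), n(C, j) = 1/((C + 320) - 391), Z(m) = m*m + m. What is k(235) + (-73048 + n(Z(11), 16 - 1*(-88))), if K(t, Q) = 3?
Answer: -4441409/61 ≈ -72810.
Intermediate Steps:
Z(m) = m + m**2 (Z(m) = m**2 + m = m + m**2)
n(C, j) = 1/(-71 + C) (n(C, j) = 1/((320 + C) - 391) = 1/(-71 + C))
k(a) = 3 + a (k(a) = a + 3 = 3 + a)
k(235) + (-73048 + n(Z(11), 16 - 1*(-88))) = (3 + 235) + (-73048 + 1/(-71 + 11*(1 + 11))) = 238 + (-73048 + 1/(-71 + 11*12)) = 238 + (-73048 + 1/(-71 + 132)) = 238 + (-73048 + 1/61) = 238 - 4455927/61 = -4441409/61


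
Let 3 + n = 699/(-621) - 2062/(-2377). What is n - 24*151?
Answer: -1784752460/492039 ≈ -3627.3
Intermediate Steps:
n = -1603124/492039 (n = -3 + (699/(-621) - 2062/(-2377)) = -3 + (699*(-1/621) - 2062*(-1/2377)) = -3 + (-233/207 + 2062/2377) = -3 - 127007/492039 = -1603124/492039 ≈ -3.2581)
n - 24*151 = -1603124/492039 - 24*151 = -1603124/492039 - 3624 = -1784752460/492039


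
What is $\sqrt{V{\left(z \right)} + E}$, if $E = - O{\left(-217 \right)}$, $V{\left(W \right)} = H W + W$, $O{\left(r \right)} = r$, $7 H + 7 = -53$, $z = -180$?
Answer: $\frac{\sqrt{77413}}{7} \approx 39.747$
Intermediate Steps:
$H = - \frac{60}{7}$ ($H = -1 + \frac{1}{7} \left(-53\right) = -1 - \frac{53}{7} = - \frac{60}{7} \approx -8.5714$)
$V{\left(W \right)} = - \frac{53 W}{7}$ ($V{\left(W \right)} = - \frac{60 W}{7} + W = - \frac{53 W}{7}$)
$E = 217$ ($E = \left(-1\right) \left(-217\right) = 217$)
$\sqrt{V{\left(z \right)} + E} = \sqrt{\left(- \frac{53}{7}\right) \left(-180\right) + 217} = \sqrt{\frac{9540}{7} + 217} = \sqrt{\frac{11059}{7}} = \frac{\sqrt{77413}}{7}$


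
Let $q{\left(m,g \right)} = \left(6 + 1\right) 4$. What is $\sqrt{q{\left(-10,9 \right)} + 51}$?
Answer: $\sqrt{79} \approx 8.8882$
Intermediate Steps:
$q{\left(m,g \right)} = 28$ ($q{\left(m,g \right)} = 7 \cdot 4 = 28$)
$\sqrt{q{\left(-10,9 \right)} + 51} = \sqrt{28 + 51} = \sqrt{79}$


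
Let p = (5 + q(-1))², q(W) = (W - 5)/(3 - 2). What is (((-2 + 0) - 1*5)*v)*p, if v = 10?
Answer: -70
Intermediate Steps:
q(W) = -5 + W (q(W) = (-5 + W)/1 = (-5 + W)*1 = -5 + W)
p = 1 (p = (5 + (-5 - 1))² = (5 - 6)² = (-1)² = 1)
(((-2 + 0) - 1*5)*v)*p = (((-2 + 0) - 1*5)*10)*1 = ((-2 - 5)*10)*1 = -7*10*1 = -70*1 = -70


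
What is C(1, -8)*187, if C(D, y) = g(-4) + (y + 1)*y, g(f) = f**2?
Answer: 13464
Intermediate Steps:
C(D, y) = 16 + y*(1 + y) (C(D, y) = (-4)**2 + (y + 1)*y = 16 + (1 + y)*y = 16 + y*(1 + y))
C(1, -8)*187 = (16 - 8 + (-8)**2)*187 = (16 - 8 + 64)*187 = 72*187 = 13464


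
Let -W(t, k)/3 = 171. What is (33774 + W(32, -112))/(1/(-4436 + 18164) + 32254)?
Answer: 456607008/442782913 ≈ 1.0312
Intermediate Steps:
W(t, k) = -513 (W(t, k) = -3*171 = -513)
(33774 + W(32, -112))/(1/(-4436 + 18164) + 32254) = (33774 - 513)/(1/(-4436 + 18164) + 32254) = 33261/(1/13728 + 32254) = 33261/(442782913/13728) = 33261*(13728/442782913) = 456607008/442782913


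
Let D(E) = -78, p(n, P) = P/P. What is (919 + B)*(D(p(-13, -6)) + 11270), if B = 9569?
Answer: 117381696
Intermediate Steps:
p(n, P) = 1
(919 + B)*(D(p(-13, -6)) + 11270) = (919 + 9569)*(-78 + 11270) = 10488*11192 = 117381696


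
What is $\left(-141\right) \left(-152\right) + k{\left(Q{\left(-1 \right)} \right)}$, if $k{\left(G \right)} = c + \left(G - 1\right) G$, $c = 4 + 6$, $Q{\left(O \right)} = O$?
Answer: $21444$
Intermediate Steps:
$c = 10$
$k{\left(G \right)} = 10 + G \left(-1 + G\right)$ ($k{\left(G \right)} = 10 + \left(G - 1\right) G = 10 + \left(-1 + G\right) G = 10 + G \left(-1 + G\right)$)
$\left(-141\right) \left(-152\right) + k{\left(Q{\left(-1 \right)} \right)} = \left(-141\right) \left(-152\right) + \left(10 + \left(-1\right)^{2} - -1\right) = 21432 + \left(10 + 1 + 1\right) = 21432 + 12 = 21444$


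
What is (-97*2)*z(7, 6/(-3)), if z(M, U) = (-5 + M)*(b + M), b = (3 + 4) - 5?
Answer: -3492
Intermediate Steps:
b = 2 (b = 7 - 5 = 2)
z(M, U) = (-5 + M)*(2 + M)
(-97*2)*z(7, 6/(-3)) = (-97*2)*(-10 + 7² - 3*7) = -194*(-10 + 49 - 21) = -194*18 = -3492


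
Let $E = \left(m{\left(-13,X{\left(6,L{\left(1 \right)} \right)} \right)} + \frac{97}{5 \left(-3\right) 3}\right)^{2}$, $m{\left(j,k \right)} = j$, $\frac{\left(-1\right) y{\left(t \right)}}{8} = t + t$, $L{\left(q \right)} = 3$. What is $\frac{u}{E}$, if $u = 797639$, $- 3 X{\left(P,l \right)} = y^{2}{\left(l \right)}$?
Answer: $\frac{1615218975}{465124} \approx 3472.7$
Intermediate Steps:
$y{\left(t \right)} = - 16 t$ ($y{\left(t \right)} = - 8 \left(t + t\right) = - 8 \cdot 2 t = - 16 t$)
$X{\left(P,l \right)} = - \frac{256 l^{2}}{3}$ ($X{\left(P,l \right)} = - \frac{\left(- 16 l\right)^{2}}{3} = - \frac{256 l^{2}}{3}$)
$E = \frac{465124}{2025}$ ($E = \left(-13 + \frac{97}{5 \left(-3\right) 3}\right)^{2} = \left(-13 + \frac{97}{\left(-15\right) 3}\right)^{2} = \left(-13 + \frac{97}{-45}\right)^{2} = \left(-13 + 97 \left(- \frac{1}{45}\right)\right)^{2} = \left(-13 - \frac{97}{45}\right)^{2} = \left(- \frac{682}{45}\right)^{2} = \frac{465124}{2025} \approx 229.69$)
$\frac{u}{E} = \frac{797639}{\frac{465124}{2025}} = 797639 \cdot \frac{2025}{465124} = \frac{1615218975}{465124}$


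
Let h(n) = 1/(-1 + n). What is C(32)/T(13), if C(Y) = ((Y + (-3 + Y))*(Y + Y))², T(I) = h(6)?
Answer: 76206080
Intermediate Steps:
T(I) = ⅕ (T(I) = 1/(-1 + 6) = 1/5 = ⅕)
C(Y) = 4*Y²*(-3 + 2*Y)² (C(Y) = ((-3 + 2*Y)*(2*Y))² = (2*Y*(-3 + 2*Y))² = 4*Y²*(-3 + 2*Y)²)
C(32)/T(13) = (4*32²*(-3 + 2*32)²)/(⅕) = (4*1024*(-3 + 64)²)*5 = (4*1024*61²)*5 = (4*1024*3721)*5 = 15241216*5 = 76206080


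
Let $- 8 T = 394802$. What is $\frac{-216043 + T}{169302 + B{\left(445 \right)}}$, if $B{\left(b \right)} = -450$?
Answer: $- \frac{1061573}{675408} \approx -1.5718$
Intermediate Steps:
$T = - \frac{197401}{4}$ ($T = \left(- \frac{1}{8}\right) 394802 = - \frac{197401}{4} \approx -49350.0$)
$\frac{-216043 + T}{169302 + B{\left(445 \right)}} = \frac{-216043 - \frac{197401}{4}}{169302 - 450} = - \frac{1061573}{4 \cdot 168852} = \left(- \frac{1061573}{4}\right) \frac{1}{168852} = - \frac{1061573}{675408}$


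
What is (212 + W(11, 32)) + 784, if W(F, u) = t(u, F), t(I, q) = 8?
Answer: 1004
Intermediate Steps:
W(F, u) = 8
(212 + W(11, 32)) + 784 = (212 + 8) + 784 = 220 + 784 = 1004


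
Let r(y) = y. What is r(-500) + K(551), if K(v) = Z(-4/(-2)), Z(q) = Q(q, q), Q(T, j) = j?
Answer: -498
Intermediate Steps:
Z(q) = q
K(v) = 2 (K(v) = -4/(-2) = -4*(-1/2) = 2)
r(-500) + K(551) = -500 + 2 = -498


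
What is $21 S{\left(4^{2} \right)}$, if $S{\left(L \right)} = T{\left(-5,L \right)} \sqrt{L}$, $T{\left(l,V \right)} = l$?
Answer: $-420$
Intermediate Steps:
$S{\left(L \right)} = - 5 \sqrt{L}$
$21 S{\left(4^{2} \right)} = 21 \left(- 5 \sqrt{4^{2}}\right) = 21 \left(- 5 \sqrt{16}\right) = 21 \left(\left(-5\right) 4\right) = 21 \left(-20\right) = -420$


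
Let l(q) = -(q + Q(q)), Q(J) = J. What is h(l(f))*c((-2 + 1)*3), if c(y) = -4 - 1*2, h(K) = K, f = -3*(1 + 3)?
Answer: -144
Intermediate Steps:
f = -12 (f = -3*4 = -12)
l(q) = -2*q (l(q) = -(q + q) = -2*q)
c(y) = -6 (c(y) = -4 - 2 = -6)
h(l(f))*c((-2 + 1)*3) = -2*(-12)*(-6) = 24*(-6) = -144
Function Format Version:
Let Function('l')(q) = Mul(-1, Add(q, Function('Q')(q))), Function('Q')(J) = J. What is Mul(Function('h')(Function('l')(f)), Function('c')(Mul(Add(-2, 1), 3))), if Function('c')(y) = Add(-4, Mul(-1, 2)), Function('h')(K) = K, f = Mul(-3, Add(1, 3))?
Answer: -144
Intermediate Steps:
f = -12 (f = Mul(-3, 4) = -12)
Function('l')(q) = Mul(-2, q) (Function('l')(q) = Mul(-1, Add(q, q)) = Mul(-1, Mul(2, q)) = Mul(-2, q))
Function('c')(y) = -6 (Function('c')(y) = Add(-4, -2) = -6)
Mul(Function('h')(Function('l')(f)), Function('c')(Mul(Add(-2, 1), 3))) = Mul(Mul(-2, -12), -6) = Mul(24, -6) = -144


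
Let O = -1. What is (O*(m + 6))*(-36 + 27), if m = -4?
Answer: 18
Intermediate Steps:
(O*(m + 6))*(-36 + 27) = (-(-4 + 6))*(-36 + 27) = -1*2*(-9) = -2*(-9) = 18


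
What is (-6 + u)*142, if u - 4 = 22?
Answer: 2840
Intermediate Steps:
u = 26 (u = 4 + 22 = 26)
(-6 + u)*142 = (-6 + 26)*142 = 20*142 = 2840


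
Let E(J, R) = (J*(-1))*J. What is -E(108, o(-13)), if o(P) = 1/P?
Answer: 11664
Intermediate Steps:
E(J, R) = -J² (E(J, R) = (-J)*J = -J²)
-E(108, o(-13)) = -(-1)*108² = -(-1)*11664 = -1*(-11664) = 11664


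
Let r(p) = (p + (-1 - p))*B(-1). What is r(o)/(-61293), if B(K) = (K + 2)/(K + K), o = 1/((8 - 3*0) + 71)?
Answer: -1/122586 ≈ -8.1575e-6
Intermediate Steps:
o = 1/79 (o = 1/((8 + 0) + 71) = 1/(8 + 71) = 1/79 ≈ 0.012658)
B(K) = (2 + K)/(2*K) (B(K) = (2 + K)/((2*K)) = (2 + K)*(1/(2*K)) = (2 + K)/(2*K))
r(p) = 1/2 (r(p) = (p + (-1 - p))*((1/2)*(2 - 1)/(-1)) = -(-1)/2 = -1*(-1/2) = 1/2)
r(o)/(-61293) = (1/2)/(-61293) = (1/2)*(-1/61293) = -1/122586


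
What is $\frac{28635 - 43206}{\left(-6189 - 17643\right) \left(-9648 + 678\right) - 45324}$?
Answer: $- \frac{1619}{23747524} \approx -6.8175 \cdot 10^{-5}$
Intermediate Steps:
$\frac{28635 - 43206}{\left(-6189 - 17643\right) \left(-9648 + 678\right) - 45324} = - \frac{14571}{\left(-23832\right) \left(-8970\right) - 45324} = - \frac{14571}{213773040 - 45324} = - \frac{14571}{213727716} = \left(-14571\right) \frac{1}{213727716} = - \frac{1619}{23747524}$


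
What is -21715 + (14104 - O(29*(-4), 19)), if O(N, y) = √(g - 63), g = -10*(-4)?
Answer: -7611 - I*√23 ≈ -7611.0 - 4.7958*I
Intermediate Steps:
g = 40
O(N, y) = I*√23 (O(N, y) = √(40 - 63) = √(-23) = I*√23)
-21715 + (14104 - O(29*(-4), 19)) = -21715 + (14104 - I*√23) = -7611 - I*√23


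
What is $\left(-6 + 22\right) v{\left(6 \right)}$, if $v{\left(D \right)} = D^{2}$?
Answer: $576$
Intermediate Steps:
$\left(-6 + 22\right) v{\left(6 \right)} = \left(-6 + 22\right) 6^{2} = 16 \cdot 36 = 576$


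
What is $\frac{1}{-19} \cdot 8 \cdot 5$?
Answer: $- \frac{40}{19} \approx -2.1053$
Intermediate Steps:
$\frac{1}{-19} \cdot 8 \cdot 5 = \left(- \frac{1}{19}\right) 8 \cdot 5 = \left(- \frac{8}{19}\right) 5 = - \frac{40}{19}$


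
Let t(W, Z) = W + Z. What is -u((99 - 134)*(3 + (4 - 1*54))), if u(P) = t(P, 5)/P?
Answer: -330/329 ≈ -1.0030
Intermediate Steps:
u(P) = (5 + P)/P (u(P) = (P + 5)/P = (5 + P)/P)
-u((99 - 134)*(3 + (4 - 1*54))) = -(5 + (99 - 134)*(3 + (4 - 1*54)))/((99 - 134)*(3 + (4 - 1*54))) = -(5 - 35*(3 + (4 - 54)))/((-35*(3 + (4 - 54)))) = -(5 - 35*(3 - 50))/((-35*(3 - 50))) = -(5 - 35*(-47))/((-35*(-47))) = -(5 + 1645)/1645 = -1650/1645 = -1*330/329 = -330/329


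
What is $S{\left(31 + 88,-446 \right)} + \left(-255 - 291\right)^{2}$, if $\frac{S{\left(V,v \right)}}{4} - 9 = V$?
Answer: $298628$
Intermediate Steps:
$S{\left(V,v \right)} = 36 + 4 V$
$S{\left(31 + 88,-446 \right)} + \left(-255 - 291\right)^{2} = \left(36 + 4 \left(31 + 88\right)\right) + \left(-255 - 291\right)^{2} = \left(36 + 4 \cdot 119\right) + \left(-546\right)^{2} = \left(36 + 476\right) + 298116 = 512 + 298116 = 298628$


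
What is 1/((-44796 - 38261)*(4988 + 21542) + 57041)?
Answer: -1/2203445169 ≈ -4.5383e-10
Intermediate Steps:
1/((-44796 - 38261)*(4988 + 21542) + 57041) = 1/(-83057*26530 + 57041) = 1/(-2203502210 + 57041) = 1/(-2203445169) = -1/2203445169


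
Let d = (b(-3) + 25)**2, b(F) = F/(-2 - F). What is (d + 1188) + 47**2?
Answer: 3881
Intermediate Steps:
d = 484 (d = (-1*(-3)/(2 - 3) + 25)**2 = (-1*(-3)/(-1) + 25)**2 = (-1*(-3)*(-1) + 25)**2 = (-3 + 25)**2 = 22**2 = 484)
(d + 1188) + 47**2 = (484 + 1188) + 47**2 = 1672 + 2209 = 3881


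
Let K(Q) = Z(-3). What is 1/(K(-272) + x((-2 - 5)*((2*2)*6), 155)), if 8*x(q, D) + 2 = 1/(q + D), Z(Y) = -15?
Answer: -104/1587 ≈ -0.065532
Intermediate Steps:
x(q, D) = -1/4 + 1/(8*(D + q)) (x(q, D) = -1/4 + 1/(8*(q + D)) = -1/4 + 1/(8*(D + q)))
K(Q) = -15
1/(K(-272) + x((-2 - 5)*((2*2)*6), 155)) = 1/(-15 + (1/8 - 1/4*155 - (-2 - 5)*(2*2)*6/4)/(155 + (-2 - 5)*((2*2)*6))) = 1/(-15 + (1/8 - 155/4 - (-7)*4*6/4)/(155 - 28*6)) = 1/(-15 + (1/8 - 155/4 - (-7)*24/4)/(155 - 7*24)) = 1/(-15 + (1/8 - 155/4 - 1/4*(-168))/(155 - 168)) = 1/(-15 + (1/8 - 155/4 + 42)/(-13)) = 1/(-15 - 1/13*27/8) = 1/(-15 - 27/104) = 1/(-1587/104) = -104/1587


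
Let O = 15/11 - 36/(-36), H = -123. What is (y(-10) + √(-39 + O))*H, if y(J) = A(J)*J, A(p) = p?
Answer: -12300 - 123*I*√4433/11 ≈ -12300.0 - 744.49*I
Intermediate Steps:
O = 26/11 (O = 15*(1/11) - 36*(-1/36) = 15/11 + 1 = 26/11 ≈ 2.3636)
y(J) = J² (y(J) = J*J = J²)
(y(-10) + √(-39 + O))*H = ((-10)² + √(-39 + 26/11))*(-123) = (100 + √(-403/11))*(-123) = (100 + I*√4433/11)*(-123) = -12300 - 123*I*√4433/11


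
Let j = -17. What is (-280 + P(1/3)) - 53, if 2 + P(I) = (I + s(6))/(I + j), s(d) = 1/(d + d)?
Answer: -13401/40 ≈ -335.02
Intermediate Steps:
s(d) = 1/(2*d)
P(I) = -2 + (1/12 + I)/(-17 + I) (P(I) = -2 + (I + (½)/6)/(I - 17) = -2 + (I + (½)*(⅙))/(-17 + I) = -2 + (I + 1/12)/(-17 + I) = -2 + (1/12 + I)/(-17 + I))
(-280 + P(1/3)) - 53 = (-280 + (409/12 - 1/3)/(-17 + 1/3)) - 53 = (-280 + (409/12 - 1*⅓)/(-17 + ⅓)) - 53 = (-280 + (409/12 - ⅓)/(-50/3)) - 53 = (-280 - 3/50*135/4) - 53 = (-280 - 81/40) - 53 = -11281/40 - 53 = -13401/40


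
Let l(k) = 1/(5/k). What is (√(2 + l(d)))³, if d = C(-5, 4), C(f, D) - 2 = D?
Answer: 64*√5/25 ≈ 5.7243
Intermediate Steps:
C(f, D) = 2 + D
d = 6 (d = 2 + 4 = 6)
l(k) = k/5
(√(2 + l(d)))³ = (√(2 + (⅕)*6))³ = (√(2 + 6/5))³ = (√(16/5))³ = (4*√5/5)³ = 64*√5/25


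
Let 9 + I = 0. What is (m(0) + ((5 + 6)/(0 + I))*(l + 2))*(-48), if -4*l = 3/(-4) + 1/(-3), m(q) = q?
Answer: 1199/9 ≈ 133.22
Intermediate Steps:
I = -9 (I = -9 + 0 = -9)
l = 13/48 (l = -(3/(-4) + 1/(-3))/4 = -(3*(-1/4) + 1*(-1/3))/4 = -(-3/4 - 1/3)/4 = -1/4*(-13/12) = 13/48 ≈ 0.27083)
(m(0) + ((5 + 6)/(0 + I))*(l + 2))*(-48) = (0 + ((5 + 6)/(0 - 9))*(13/48 + 2))*(-48) = (0 + (11/(-9))*(109/48))*(-48) = (0 + (11*(-1/9))*(109/48))*(-48) = (0 - 11/9*109/48)*(-48) = (0 - 1199/432)*(-48) = -1199/432*(-48) = 1199/9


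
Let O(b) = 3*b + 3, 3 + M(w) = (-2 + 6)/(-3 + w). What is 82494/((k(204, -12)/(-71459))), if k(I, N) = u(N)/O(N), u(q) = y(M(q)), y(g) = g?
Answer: -2917994679270/49 ≈ -5.9551e+10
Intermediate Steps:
M(w) = -3 + 4/(-3 + w) (M(w) = -3 + (-2 + 6)/(-3 + w) = -3 + 4/(-3 + w))
O(b) = 3 + 3*b
u(q) = (13 - 3*q)/(-3 + q)
k(I, N) = (13 - 3*N)/((-3 + N)*(3 + 3*N)) (k(I, N) = ((13 - 3*N)/(-3 + N))/(3 + 3*N) = (13 - 3*N)/((-3 + N)*(3 + 3*N)))
82494/((k(204, -12)/(-71459))) = 82494/((((13/3 - 1*(-12))/((1 - 12)*(-3 - 12)))/(-71459))) = 82494/((((13/3 + 12)/(-11*(-15)))*(-1/71459))) = 82494/((-1/11*(-1/15)*49/3*(-1/71459))) = 82494/(((49/495)*(-1/71459))) = 82494/(-49/35372205) = 82494*(-35372205/49) = -2917994679270/49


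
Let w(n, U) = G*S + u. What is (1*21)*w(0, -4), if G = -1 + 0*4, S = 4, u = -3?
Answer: -147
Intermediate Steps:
G = -1 (G = -1 + 0 = -1)
w(n, U) = -7 (w(n, U) = -1*4 - 3 = -4 - 3 = -7)
(1*21)*w(0, -4) = (1*21)*(-7) = 21*(-7) = -147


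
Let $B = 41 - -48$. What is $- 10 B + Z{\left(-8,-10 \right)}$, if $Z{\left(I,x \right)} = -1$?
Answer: $-891$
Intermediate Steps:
$B = 89$ ($B = 41 + 48 = 89$)
$- 10 B + Z{\left(-8,-10 \right)} = \left(-10\right) 89 - 1 = -890 - 1 = -891$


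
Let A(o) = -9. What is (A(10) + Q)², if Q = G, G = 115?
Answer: 11236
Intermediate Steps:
Q = 115
(A(10) + Q)² = (-9 + 115)² = 106² = 11236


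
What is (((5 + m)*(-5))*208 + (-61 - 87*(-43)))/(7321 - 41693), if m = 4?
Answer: 1420/8593 ≈ 0.16525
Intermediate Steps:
(((5 + m)*(-5))*208 + (-61 - 87*(-43)))/(7321 - 41693) = (((5 + 4)*(-5))*208 + (-61 - 87*(-43)))/(7321 - 41693) = ((9*(-5))*208 + (-61 + 3741))/(-34372) = (-45*208 + 3680)*(-1/34372) = (-9360 + 3680)*(-1/34372) = -5680*(-1/34372) = 1420/8593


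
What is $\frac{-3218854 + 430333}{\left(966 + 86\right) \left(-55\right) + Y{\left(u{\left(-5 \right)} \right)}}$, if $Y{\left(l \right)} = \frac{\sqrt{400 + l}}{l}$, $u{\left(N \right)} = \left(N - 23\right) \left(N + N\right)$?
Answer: $\frac{316233897117600}{6561648015983} + \frac{39039294 \sqrt{170}}{6561648015983} \approx 48.194$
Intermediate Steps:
$u{\left(N \right)} = 2 N \left(-23 + N\right)$ ($u{\left(N \right)} = \left(-23 + N\right) 2 N = 2 N \left(-23 + N\right)$)
$Y{\left(l \right)} = \frac{\sqrt{400 + l}}{l}$
$\frac{-3218854 + 430333}{\left(966 + 86\right) \left(-55\right) + Y{\left(u{\left(-5 \right)} \right)}} = \frac{-3218854 + 430333}{\left(966 + 86\right) \left(-55\right) + \frac{\sqrt{400 + 2 \left(-5\right) \left(-23 - 5\right)}}{2 \left(-5\right) \left(-23 - 5\right)}} = - \frac{2788521}{1052 \left(-55\right) + \frac{\sqrt{400 + 2 \left(-5\right) \left(-28\right)}}{2 \left(-5\right) \left(-28\right)}} = - \frac{2788521}{-57860 + \frac{\sqrt{400 + 280}}{280}} = - \frac{2788521}{-57860 + \frac{\sqrt{680}}{280}} = - \frac{2788521}{-57860 + \frac{2 \sqrt{170}}{280}} = - \frac{2788521}{-57860 + \frac{\sqrt{170}}{140}}$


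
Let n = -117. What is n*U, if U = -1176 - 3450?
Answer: 541242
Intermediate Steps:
U = -4626
n*U = -117*(-4626) = 541242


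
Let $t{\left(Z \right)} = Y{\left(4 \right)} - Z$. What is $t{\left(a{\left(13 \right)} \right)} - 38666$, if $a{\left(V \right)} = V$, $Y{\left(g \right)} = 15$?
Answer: $-38664$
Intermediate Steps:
$t{\left(Z \right)} = 15 - Z$
$t{\left(a{\left(13 \right)} \right)} - 38666 = \left(15 - 13\right) - 38666 = 2 - 38666 = -38664$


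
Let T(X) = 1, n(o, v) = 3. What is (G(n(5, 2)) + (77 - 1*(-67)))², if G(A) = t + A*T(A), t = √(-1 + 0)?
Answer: (147 + I)² ≈ 21608.0 + 294.0*I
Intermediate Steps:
t = I (t = √(-1) = I ≈ 1.0*I)
G(A) = I + A (G(A) = I + A*1 = I + A)
(G(n(5, 2)) + (77 - 1*(-67)))² = ((I + 3) + (77 - 1*(-67)))² = ((3 + I) + (77 + 67))² = ((3 + I) + 144)² = (147 + I)²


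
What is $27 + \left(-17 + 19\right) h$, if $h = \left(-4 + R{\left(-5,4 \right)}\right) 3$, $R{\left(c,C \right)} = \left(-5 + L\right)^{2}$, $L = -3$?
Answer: $387$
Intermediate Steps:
$R{\left(c,C \right)} = 64$ ($R{\left(c,C \right)} = \left(-5 - 3\right)^{2} = \left(-8\right)^{2} = 64$)
$h = 180$ ($h = \left(-4 + 64\right) 3 = 60 \cdot 3 = 180$)
$27 + \left(-17 + 19\right) h = 27 + \left(-17 + 19\right) 180 = 27 + 2 \cdot 180 = 27 + 360 = 387$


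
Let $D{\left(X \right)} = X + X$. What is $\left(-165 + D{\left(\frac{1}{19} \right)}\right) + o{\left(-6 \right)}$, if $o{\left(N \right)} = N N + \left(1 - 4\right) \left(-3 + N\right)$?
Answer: $- \frac{1936}{19} \approx -101.89$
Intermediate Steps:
$D{\left(X \right)} = 2 X$
$o{\left(N \right)} = 9 + N^{2} - 3 N$ ($o{\left(N \right)} = N^{2} - 3 \left(-3 + N\right) = N^{2} - \left(-9 + 3 N\right) = 9 + N^{2} - 3 N$)
$\left(-165 + D{\left(\frac{1}{19} \right)}\right) + o{\left(-6 \right)} = \left(-165 + \frac{2}{19}\right) + \left(9 + \left(-6\right)^{2} - -18\right) = \left(-165 + 2 \cdot \frac{1}{19}\right) + \left(9 + 36 + 18\right) = \left(-165 + \frac{2}{19}\right) + 63 = - \frac{3133}{19} + 63 = - \frac{1936}{19}$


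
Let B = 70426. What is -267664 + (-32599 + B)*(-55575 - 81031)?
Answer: -5167662826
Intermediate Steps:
-267664 + (-32599 + B)*(-55575 - 81031) = -267664 + (-32599 + 70426)*(-55575 - 81031) = -267664 + 37827*(-136606) = -267664 - 5167395162 = -5167662826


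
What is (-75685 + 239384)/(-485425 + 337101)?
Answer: -163699/148324 ≈ -1.1037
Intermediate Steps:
(-75685 + 239384)/(-485425 + 337101) = 163699/(-148324) = 163699*(-1/148324) = -163699/148324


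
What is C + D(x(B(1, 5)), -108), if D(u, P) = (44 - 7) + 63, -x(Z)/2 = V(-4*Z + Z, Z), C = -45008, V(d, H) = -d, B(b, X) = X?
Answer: -44908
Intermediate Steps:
x(Z) = -6*Z (x(Z) = -(-2)*(-4*Z + Z) = -(-2)*(-3*Z) = -6*Z)
D(u, P) = 100 (D(u, P) = 37 + 63 = 100)
C + D(x(B(1, 5)), -108) = -45008 + 100 = -44908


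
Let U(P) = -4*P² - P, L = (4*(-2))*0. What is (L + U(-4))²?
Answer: 3600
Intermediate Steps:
L = 0 (L = -8*0 = 0)
U(P) = -P - 4*P²
(L + U(-4))² = (0 - 1*(-4)*(1 + 4*(-4)))² = (0 - 1*(-4)*(1 - 16))² = (0 - 1*(-4)*(-15))² = (0 - 60)² = (-60)² = 3600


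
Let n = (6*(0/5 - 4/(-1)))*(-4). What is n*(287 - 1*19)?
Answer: -25728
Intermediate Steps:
n = -96 (n = (6*(0*(⅕) - 4*(-1)))*(-4) = (6*(0 + 4))*(-4) = (6*4)*(-4) = 24*(-4) = -96)
n*(287 - 1*19) = -96*(287 - 1*19) = -96*(287 - 19) = -96*268 = -25728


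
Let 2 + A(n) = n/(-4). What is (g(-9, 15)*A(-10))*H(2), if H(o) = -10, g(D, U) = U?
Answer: -75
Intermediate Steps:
A(n) = -2 - n/4 (A(n) = -2 + n/(-4) = -2 + n*(-¼) = -2 - n/4)
(g(-9, 15)*A(-10))*H(2) = (15*(-2 - ¼*(-10)))*(-10) = (15*(-2 + 5/2))*(-10) = (15*(½))*(-10) = (15/2)*(-10) = -75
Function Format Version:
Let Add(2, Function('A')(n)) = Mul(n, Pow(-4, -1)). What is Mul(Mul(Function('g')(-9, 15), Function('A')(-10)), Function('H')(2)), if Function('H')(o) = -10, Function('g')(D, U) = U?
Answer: -75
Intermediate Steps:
Function('A')(n) = Add(-2, Mul(Rational(-1, 4), n)) (Function('A')(n) = Add(-2, Mul(n, Pow(-4, -1))) = Add(-2, Mul(n, Rational(-1, 4))) = Add(-2, Mul(Rational(-1, 4), n)))
Mul(Mul(Function('g')(-9, 15), Function('A')(-10)), Function('H')(2)) = Mul(Mul(15, Add(-2, Mul(Rational(-1, 4), -10))), -10) = Mul(Mul(15, Add(-2, Rational(5, 2))), -10) = Mul(Mul(15, Rational(1, 2)), -10) = Mul(Rational(15, 2), -10) = -75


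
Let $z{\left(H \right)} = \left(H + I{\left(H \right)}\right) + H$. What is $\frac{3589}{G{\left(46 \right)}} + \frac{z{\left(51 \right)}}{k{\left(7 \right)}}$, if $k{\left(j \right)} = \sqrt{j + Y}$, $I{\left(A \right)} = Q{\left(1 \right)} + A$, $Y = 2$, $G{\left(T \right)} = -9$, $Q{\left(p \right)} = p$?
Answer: $- \frac{3127}{9} \approx -347.44$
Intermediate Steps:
$I{\left(A \right)} = 1 + A$
$k{\left(j \right)} = \sqrt{2 + j}$ ($k{\left(j \right)} = \sqrt{j + 2} = \sqrt{2 + j}$)
$z{\left(H \right)} = 1 + 3 H$ ($z{\left(H \right)} = \left(H + \left(1 + H\right)\right) + H = \left(1 + 2 H\right) + H = 1 + 3 H$)
$\frac{3589}{G{\left(46 \right)}} + \frac{z{\left(51 \right)}}{k{\left(7 \right)}} = \frac{3589}{-9} + \frac{1 + 3 \cdot 51}{\sqrt{2 + 7}} = 3589 \left(- \frac{1}{9}\right) + \frac{1 + 153}{\sqrt{9}} = - \frac{3589}{9} + \frac{154}{3} = - \frac{3127}{9}$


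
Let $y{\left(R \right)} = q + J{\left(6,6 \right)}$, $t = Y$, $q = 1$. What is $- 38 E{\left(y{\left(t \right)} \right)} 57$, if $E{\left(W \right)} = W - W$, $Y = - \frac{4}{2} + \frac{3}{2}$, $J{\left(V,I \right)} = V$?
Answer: $0$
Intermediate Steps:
$Y = - \frac{1}{2}$ ($Y = \left(-4\right) \frac{1}{2} + 3 \cdot \frac{1}{2} = -2 + \frac{3}{2} = - \frac{1}{2} \approx -0.5$)
$t = - \frac{1}{2} \approx -0.5$
$y{\left(R \right)} = 7$ ($y{\left(R \right)} = 1 + 6 = 7$)
$E{\left(W \right)} = 0$
$- 38 E{\left(y{\left(t \right)} \right)} 57 = \left(-38\right) 0 \cdot 57 = 0 \cdot 57 = 0$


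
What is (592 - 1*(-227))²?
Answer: 670761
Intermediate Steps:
(592 - 1*(-227))² = (592 + 227)² = 819² = 670761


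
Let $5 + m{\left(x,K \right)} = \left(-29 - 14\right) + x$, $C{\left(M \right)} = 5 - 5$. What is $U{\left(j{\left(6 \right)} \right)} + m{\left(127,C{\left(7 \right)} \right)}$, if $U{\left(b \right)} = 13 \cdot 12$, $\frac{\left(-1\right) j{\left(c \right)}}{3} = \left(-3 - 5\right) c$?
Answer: $235$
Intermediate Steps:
$j{\left(c \right)} = 24 c$ ($j{\left(c \right)} = - 3 \left(-3 - 5\right) c = - 3 \left(- 8 c\right) = 24 c$)
$C{\left(M \right)} = 0$ ($C{\left(M \right)} = 5 - 5 = 0$)
$U{\left(b \right)} = 156$
$m{\left(x,K \right)} = -48 + x$ ($m{\left(x,K \right)} = -5 + \left(\left(-29 - 14\right) + x\right) = -5 + \left(-43 + x\right) = -48 + x$)
$U{\left(j{\left(6 \right)} \right)} + m{\left(127,C{\left(7 \right)} \right)} = 156 + \left(-48 + 127\right) = 156 + 79 = 235$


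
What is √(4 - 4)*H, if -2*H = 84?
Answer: 0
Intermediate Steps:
H = -42 (H = -½*84 = -42)
√(4 - 4)*H = √(4 - 4)*(-42) = √0*(-42) = 0*(-42) = 0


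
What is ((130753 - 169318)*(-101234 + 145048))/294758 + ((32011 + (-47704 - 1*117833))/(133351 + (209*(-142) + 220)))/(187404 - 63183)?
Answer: -10903289736354527969/1902028033292787 ≈ -5732.5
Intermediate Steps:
((130753 - 169318)*(-101234 + 145048))/294758 + ((32011 + (-47704 - 1*117833))/(133351 + (209*(-142) + 220)))/(187404 - 63183) = -38565*43814*(1/294758) + ((32011 + (-47704 - 117833))/(133351 + (-29678 + 220)))/124221 = -1689686910*1/294758 + ((32011 - 165537)/(133351 - 29458))*(1/124221) = -844843455/147379 - 133526/103893*(1/124221) = -844843455/147379 - 133526*1/103893*(1/124221) = -844843455/147379 - 133526/103893*1/124221 = -844843455/147379 - 133526/12905692353 = -10903289736354527969/1902028033292787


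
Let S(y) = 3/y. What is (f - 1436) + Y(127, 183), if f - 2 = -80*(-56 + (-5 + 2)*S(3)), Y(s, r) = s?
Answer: 3413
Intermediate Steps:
f = 4722 (f = 2 - 80*(-56 + (-5 + 2)*(3/3)) = 2 - 80*(-56 - 9/3) = 2 - 80*(-56 - 3*1) = 2 - 80*(-56 - 3) = 2 - 80*(-59) = 2 + 4720 = 4722)
(f - 1436) + Y(127, 183) = (4722 - 1436) + 127 = 3286 + 127 = 3413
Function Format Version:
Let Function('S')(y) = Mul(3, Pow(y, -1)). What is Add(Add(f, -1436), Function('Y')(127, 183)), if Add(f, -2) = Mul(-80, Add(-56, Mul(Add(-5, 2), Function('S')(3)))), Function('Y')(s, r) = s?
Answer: 3413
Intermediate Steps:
f = 4722 (f = Add(2, Mul(-80, Add(-56, Mul(Add(-5, 2), Mul(3, Pow(3, -1)))))) = Add(2, Mul(-80, Add(-56, Mul(-3, Mul(3, Rational(1, 3)))))) = Add(2, Mul(-80, Add(-56, Mul(-3, 1)))) = Add(2, Mul(-80, Add(-56, -3))) = Add(2, Mul(-80, -59)) = Add(2, 4720) = 4722)
Add(Add(f, -1436), Function('Y')(127, 183)) = Add(Add(4722, -1436), 127) = Add(3286, 127) = 3413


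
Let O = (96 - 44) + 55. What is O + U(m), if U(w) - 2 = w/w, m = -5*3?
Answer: 110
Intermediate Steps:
m = -15
U(w) = 3 (U(w) = 2 + w/w = 2 + 1 = 3)
O = 107 (O = 52 + 55 = 107)
O + U(m) = 107 + 3 = 110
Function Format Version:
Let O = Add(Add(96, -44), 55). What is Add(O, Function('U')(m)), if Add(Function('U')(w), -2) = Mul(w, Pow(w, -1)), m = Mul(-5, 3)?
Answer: 110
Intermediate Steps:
m = -15
Function('U')(w) = 3 (Function('U')(w) = Add(2, Mul(w, Pow(w, -1))) = Add(2, 1) = 3)
O = 107 (O = Add(52, 55) = 107)
Add(O, Function('U')(m)) = Add(107, 3) = 110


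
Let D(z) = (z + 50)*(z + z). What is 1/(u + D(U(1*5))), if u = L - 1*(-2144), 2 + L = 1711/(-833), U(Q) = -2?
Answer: 833/1622639 ≈ 0.00051336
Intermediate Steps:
L = -3377/833 (L = -2 + 1711/(-833) = -2 + 1711*(-1/833) = -2 - 1711/833 = -3377/833 ≈ -4.0540)
D(z) = 2*z*(50 + z) (D(z) = (50 + z)*(2*z) = 2*z*(50 + z))
u = 1782575/833 (u = -3377/833 - 1*(-2144) = -3377/833 + 2144 = 1782575/833 ≈ 2139.9)
1/(u + D(U(1*5))) = 1/(1782575/833 + 2*(-2)*(50 - 2)) = 1/(1782575/833 + 2*(-2)*48) = 1/(1782575/833 - 192) = 1/(1622639/833) = 833/1622639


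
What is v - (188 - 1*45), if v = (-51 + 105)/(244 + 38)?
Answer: -6712/47 ≈ -142.81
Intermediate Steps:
v = 9/47 (v = 54/282 = 54*(1/282) = 9/47 ≈ 0.19149)
v - (188 - 1*45) = 9/47 - (188 - 1*45) = 9/47 - (188 - 45) = 9/47 - 1*143 = 9/47 - 143 = -6712/47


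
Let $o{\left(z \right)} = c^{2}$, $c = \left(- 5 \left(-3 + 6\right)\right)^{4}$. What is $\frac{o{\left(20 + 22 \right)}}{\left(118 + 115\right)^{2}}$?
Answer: $\frac{2562890625}{54289} \approx 47208.0$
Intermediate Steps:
$c = 50625$ ($c = \left(\left(-5\right) 3\right)^{4} = \left(-15\right)^{4} = 50625$)
$o{\left(z \right)} = 2562890625$ ($o{\left(z \right)} = 50625^{2} = 2562890625$)
$\frac{o{\left(20 + 22 \right)}}{\left(118 + 115\right)^{2}} = \frac{2562890625}{\left(118 + 115\right)^{2}} = \frac{2562890625}{233^{2}} = \frac{2562890625}{54289}$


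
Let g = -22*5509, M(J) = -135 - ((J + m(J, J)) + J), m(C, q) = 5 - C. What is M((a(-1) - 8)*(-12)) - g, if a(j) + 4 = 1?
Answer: 120926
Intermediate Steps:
a(j) = -3 (a(j) = -4 + 1 = -3)
M(J) = -140 - J (M(J) = -135 - ((J + (5 - J)) + J) = -135 - (5 + J) = -135 + (-5 - J) = -140 - J)
g = -121198
M((a(-1) - 8)*(-12)) - g = (-140 - (-3 - 8)*(-12)) - 1*(-121198) = (-140 - (-11)*(-12)) + 121198 = (-140 - 1*132) + 121198 = (-140 - 132) + 121198 = -272 + 121198 = 120926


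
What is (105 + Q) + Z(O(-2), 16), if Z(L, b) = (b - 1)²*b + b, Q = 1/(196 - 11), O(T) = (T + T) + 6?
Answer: 688386/185 ≈ 3721.0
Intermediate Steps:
O(T) = 6 + 2*T (O(T) = 2*T + 6 = 6 + 2*T)
Q = 1/185 ≈ 0.0054054
Z(L, b) = b + b*(-1 + b)² (Z(L, b) = (-1 + b)²*b + b = b*(-1 + b)² + b = b + b*(-1 + b)²)
(105 + Q) + Z(O(-2), 16) = (105 + 1/185) + 16*(1 + (-1 + 16)²) = 19426/185 + 16*(1 + 15²) = 19426/185 + 16*(1 + 225) = 19426/185 + 16*226 = 19426/185 + 3616 = 688386/185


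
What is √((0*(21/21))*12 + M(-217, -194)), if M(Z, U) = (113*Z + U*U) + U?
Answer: √12921 ≈ 113.67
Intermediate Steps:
M(Z, U) = U + U² + 113*Z (M(Z, U) = (113*Z + U²) + U = (U² + 113*Z) + U = U + U² + 113*Z)
√((0*(21/21))*12 + M(-217, -194)) = √((0*(21/21))*12 + (-194 + (-194)² + 113*(-217))) = √((0*(21*(1/21)))*12 + (-194 + 37636 - 24521)) = √((0*1)*12 + 12921) = √(0*12 + 12921) = √(0 + 12921) = √12921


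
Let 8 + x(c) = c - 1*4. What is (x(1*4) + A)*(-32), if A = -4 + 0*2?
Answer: 384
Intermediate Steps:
A = -4 (A = -4 + 0 = -4)
x(c) = -12 + c (x(c) = -8 + (c - 1*4) = -8 + (c - 4) = -8 + (-4 + c) = -12 + c)
(x(1*4) + A)*(-32) = ((-12 + 1*4) - 4)*(-32) = ((-12 + 4) - 4)*(-32) = (-8 - 4)*(-32) = -12*(-32) = 384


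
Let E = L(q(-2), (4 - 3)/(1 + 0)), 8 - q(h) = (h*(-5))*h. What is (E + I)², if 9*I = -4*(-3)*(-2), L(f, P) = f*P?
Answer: 5776/9 ≈ 641.78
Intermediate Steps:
q(h) = 8 + 5*h² (q(h) = 8 - h*(-5)*h = 8 - (-5*h)*h = 8 - (-5)*h² = 8 + 5*h²)
L(f, P) = P*f
I = -8/3 (I = (-4*(-3)*(-2))/9 = (12*(-2))/9 = (⅑)*(-24) = -8/3 ≈ -2.6667)
E = 28 (E = ((4 - 3)/(1 + 0))*(8 + 5*(-2)²) = (1/1)*(8 + 5*4) = (1*1)*(8 + 20) = 1*28 = 28)
(E + I)² = (28 - 8/3)² = (76/3)² = 5776/9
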